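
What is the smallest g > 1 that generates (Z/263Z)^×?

5

φ(263) = 263 − 1 = 262 = 2 · 131.
g is a primitive root iff g^(262/q) ≢ 1 (mod 263) for each prime q ∈ {2, 131}.
g = 2: 2^131 ≡ 1 — hits 1, so not a primitive root.
g = 3: 3^131 ≡ 1 — hits 1, so not a primitive root.
g = 4: 4^131 ≡ 1 — hits 1, so not a primitive root.
g = 5: 5^131 ≡ 262; 5^2 ≡ 25 — none is 1, so 5 is a primitive root.
The smallest primitive root modulo 263 is 5.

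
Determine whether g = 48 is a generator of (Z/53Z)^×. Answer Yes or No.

φ(53) = 53 − 1 = 52 = 2^2 · 13.
Test 48^(52/q) mod 53 for each prime factor q of 52:
48^26 ≡ 52 (mod 53)  [q = 2: ≢ 1 ✓]
48^4 ≡ 42 (mod 53)  [q = 13: ≢ 1 ✓]
All checks pass, so 48 has order 52 and is a primitive root modulo 53.

Yes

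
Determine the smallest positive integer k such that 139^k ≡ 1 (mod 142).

70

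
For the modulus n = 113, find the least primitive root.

φ(113) = 113 − 1 = 112 = 2^4 · 7.
g is a primitive root iff g^(112/q) ≢ 1 (mod 113) for each prime q ∈ {2, 7}.
g = 2: 2^56 ≡ 1 — hits 1, so not a primitive root.
g = 3: 3^56 ≡ 112; 3^16 ≡ 49 — none is 1, so 3 is a primitive root.
The smallest primitive root modulo 113 is 3.

3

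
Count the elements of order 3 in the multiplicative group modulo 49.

2

φ(49) = φ(7^2) = 7·(7−1) = 42 = 2 · 3 · 7.
In a cyclic group of order 42, there are φ(d) elements of order d for each divisor d of 42, and zero for non-divisors.
3 | 42, and φ(3) = 3 − 1 = 2.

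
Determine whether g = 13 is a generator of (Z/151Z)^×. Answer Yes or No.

φ(151) = 151 − 1 = 150 = 2 · 3 · 5^2.
It suffices to check that the order of 13 is not a proper divisor of 150: compute 13^(150/q) for q ∈ {2, 3, 5}.
13^75 ≡ 150 (mod 151)  [q = 2: ≢ 1 ✓]
13^50 ≡ 118 (mod 151)  [q = 3: ≢ 1 ✓]
13^30 ≡ 59 (mod 151)  [q = 5: ≢ 1 ✓]
All checks pass, so 13 has order 150 and is a primitive root modulo 151.

Yes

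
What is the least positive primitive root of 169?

2

φ(169) = φ(13^2) = 13·(13−1) = 156 = 2^2 · 3 · 13.
g is a primitive root iff g^(156/q) ≢ 1 (mod 169) for each prime q ∈ {2, 3, 13}.
g = 2: 2^78 ≡ 168; 2^52 ≡ 146; 2^12 ≡ 40 — none is 1, so 2 is a primitive root.
So 2 is the smallest generator of (Z/169Z)^×.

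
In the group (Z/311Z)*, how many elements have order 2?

φ(311) = 311 − 1 = 310 = 2 · 5 · 31.
(Z/311Z)^× is cyclic (|G| = 310); a cyclic group of order m has exactly φ(d) elements of each order d | m, and none otherwise.
2 | 310, and φ(2) = 2 − 1 = 1.

1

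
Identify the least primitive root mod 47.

5

φ(47) = 47 − 1 = 46 = 2 · 23.
g is a primitive root iff g^(46/q) ≢ 1 (mod 47) for each prime q ∈ {2, 23}.
g = 2: 2^23 ≡ 1 — hits 1, so not a primitive root.
g = 3: 3^23 ≡ 1 — hits 1, so not a primitive root.
g = 4: 4^23 ≡ 1 — hits 1, so not a primitive root.
g = 5: 5^23 ≡ 46; 5^2 ≡ 25 — none is 1, so 5 is a primitive root.
The smallest primitive root modulo 47 is 5.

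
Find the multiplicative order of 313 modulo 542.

270

By Lagrange's theorem, ord_542(313) divides φ(542) = φ(2)·φ(271) = 1·270 = 270 = 2 · 3^3 · 5.
Divisors of 270: 1, 2, 3, 5, 6, 9, 10, 15, 18, 27, 30, 45, 54, 90, 135, 270.
Test each divisor d:
313^1 ≡ 313
313^2 ≡ 409
313^3 ≡ 105
313^5 ≡ 127
313^6 ≡ 185
313^9 ≡ 455
313^10 ≡ 411
313^15 ≡ 165
313^18 ≡ 523
313^27 ≡ 27
313^30 ≡ 125
313^45 ≡ 29
313^54 ≡ 187
313^90 ≡ 299
313^135 ≡ 541
313^270 ≡ 1
Therefore the multiplicative order of 313 modulo 542 is 270.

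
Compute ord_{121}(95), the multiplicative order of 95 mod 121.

By Lagrange's theorem, ord_121(95) divides φ(121) = φ(11^2) = 11·(11−1) = 110 = 2 · 5 · 11.
Divisors of 110: 1, 2, 5, 10, 11, 22, 55, 110.
Check 95^d mod 121 for each divisor in increasing order:
95^1 ≡ 95 (mod 121)
95^2 ≡ 71 (mod 121)
95^5 ≡ 98 (mod 121)
95^10 ≡ 45 (mod 121)
95^11 ≡ 40 (mod 121)
95^22 ≡ 27 (mod 121)
95^55 ≡ 120 (mod 121)
95^110 ≡ 1 (mod 121) ✓
So ord_121(95) = 110.

110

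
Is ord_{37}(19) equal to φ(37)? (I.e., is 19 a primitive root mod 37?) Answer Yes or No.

Yes

φ(37) = 37 − 1 = 36 = 2^2 · 3^2.
It suffices to check that the order of 19 is not a proper divisor of 36: compute 19^(36/q) for q ∈ {2, 3}.
19^18 ≡ 36 (mod 37)  [q = 2: ≢ 1 ✓]
19^12 ≡ 10 (mod 37)  [q = 3: ≢ 1 ✓]
None equal 1, so ord_37(19) = 36: 19 is a primitive root.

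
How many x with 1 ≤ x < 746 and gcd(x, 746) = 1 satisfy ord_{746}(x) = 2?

1

φ(746) = φ(2)·φ(373) = 1·372 = 372 = 2^2 · 3 · 31.
(Z/746Z)^× is cyclic (|G| = 372); a cyclic group of order m has exactly φ(d) elements of each order d | m, and none otherwise.
2 | 372, and φ(2) = 2 − 1 = 1.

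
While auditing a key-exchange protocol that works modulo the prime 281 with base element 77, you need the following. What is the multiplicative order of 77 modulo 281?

The order of 77 must divide φ(281) = 281 − 1 = 280 = 2^3 · 5 · 7.
Divisors of 280: 1, 2, 4, 5, 7, 8, 10, 14, 20, 28, 35, 40, 56, 70, 140, 280.
Check 77^d mod 281 for each divisor in increasing order:
77^1 ≡ 77 (mod 281)
77^2 ≡ 28 (mod 281)
77^4 ≡ 222 (mod 281)
77^5 ≡ 234 (mod 281)
77^7 ≡ 89 (mod 281)
77^8 ≡ 109 (mod 281)
77^10 ≡ 242 (mod 281)
77^14 ≡ 53 (mod 281)
77^20 ≡ 116 (mod 281)
77^28 ≡ 280 (mod 281)
77^35 ≡ 192 (mod 281)
77^40 ≡ 249 (mod 281)
77^56 ≡ 1 (mod 281) ✓
Hence ord(77) = 56.

56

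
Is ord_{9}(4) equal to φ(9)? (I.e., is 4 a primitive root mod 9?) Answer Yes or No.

φ(9) = φ(3^2) = 3·(3−1) = 6 = 2 · 3.
Test 4^(6/q) mod 9 for each prime factor q of 6:
4^3 ≡ 1 (mod 9)  [q = 2: ≡ 1 ✗]
4^2 ≡ 7 (mod 9)  [q = 3: ≢ 1 ✓]
4^3 ≡ 1 shows ord(4) | 3, strictly less than φ(9); not a primitive root.

No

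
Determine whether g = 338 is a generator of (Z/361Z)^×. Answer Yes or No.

Yes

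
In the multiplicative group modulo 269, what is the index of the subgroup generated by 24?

4

ord(24) | φ(269) = 269 − 1 = 268 = 2^2 · 67.
Divisors of 268: 1, 2, 4, 67, 134, 268.
Evaluate successive powers at the divisors of 268:
24^1 ≡ 24 (mod 269)
24^2 ≡ 38 (mod 269)
24^4 ≡ 99 (mod 269)
24^67 ≡ 1 (mod 269) ✓
Thus |⟨24⟩| = ord(24) = 67.
Index = |(Z/269Z)^×| / |⟨24⟩| = 268 / 67 = 4.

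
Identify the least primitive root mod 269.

φ(269) = 269 − 1 = 268 = 2^2 · 67.
g is a primitive root iff g^(268/q) ≢ 1 (mod 269) for each prime q ∈ {2, 67}.
g = 2: 2^134 ≡ 268; 2^4 ≡ 16 — none is 1, so 2 is a primitive root.
Hence the least primitive root of 269 is 2.

2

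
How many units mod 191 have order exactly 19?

18

φ(191) = 191 − 1 = 190 = 2 · 5 · 19.
(Z/191Z)^× is cyclic (|G| = 190); a cyclic group of order m has exactly φ(d) elements of each order d | m, and none otherwise.
19 | 190, and φ(19) = 19 − 1 = 18.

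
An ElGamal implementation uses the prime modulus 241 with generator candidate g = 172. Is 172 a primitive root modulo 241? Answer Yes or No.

Yes

φ(241) = 241 − 1 = 240 = 2^4 · 3 · 5.
Test 172^(240/q) mod 241 for each prime factor q of 240:
172^120 ≡ 240 (mod 241)  [q = 2: ≢ 1 ✓]
172^80 ≡ 225 (mod 241)  [q = 3: ≢ 1 ✓]
172^48 ≡ 98 (mod 241)  [q = 5: ≢ 1 ✓]
All checks pass, so 172 has order 240 and is a primitive root modulo 241.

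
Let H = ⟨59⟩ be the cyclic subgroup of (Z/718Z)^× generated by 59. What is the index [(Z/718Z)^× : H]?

1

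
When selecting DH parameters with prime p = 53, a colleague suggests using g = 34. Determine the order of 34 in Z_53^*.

By Lagrange's theorem, ord_53(34) divides φ(53) = 53 − 1 = 52 = 2^2 · 13.
Divisors of 52: 1, 2, 4, 13, 26, 52.
Compute 34^d (mod 53) for the divisors d until we hit 1:
34^1 ≡ 34 (mod 53)
34^2 ≡ 43 (mod 53)
34^4 ≡ 47 (mod 53)
34^13 ≡ 23 (mod 53)
34^26 ≡ 52 (mod 53)
34^52 ≡ 1 (mod 53) ✓
Hence ord(34) = 52.

52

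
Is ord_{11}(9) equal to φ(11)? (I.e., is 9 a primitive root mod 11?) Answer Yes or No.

φ(11) = 11 − 1 = 10 = 2 · 5.
Test 9^(10/q) mod 11 for each prime factor q of 10:
9^5 ≡ 1 (mod 11)  [q = 2: ≡ 1 ✗]
9^2 ≡ 4 (mod 11)  [q = 5: ≢ 1 ✓]
The check at q = 2 fails, so 9 generates a proper subgroup.

No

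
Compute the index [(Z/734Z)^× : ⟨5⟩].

3

By Lagrange's theorem, ord_734(5) divides φ(734) = φ(2)·φ(367) = 1·366 = 366 = 2 · 3 · 61.
Divisors of 366: 1, 2, 3, 6, 61, 122, 183, 366.
Evaluate successive powers at the divisors of 366:
5^1 ≡ 5
5^2 ≡ 25
5^3 ≡ 125
5^6 ≡ 211
5^61 ≡ 733
5^122 ≡ 1
Thus |⟨5⟩| = ord(5) = 122.
Index = |(Z/734Z)^×| / |⟨5⟩| = 366 / 122 = 3.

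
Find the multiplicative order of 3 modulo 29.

By Lagrange's theorem, ord_29(3) divides φ(29) = 29 − 1 = 28 = 2^2 · 7.
Divisors of 28: 1, 2, 4, 7, 14, 28.
Compute 3^d (mod 29) for the divisors d until we hit 1:
3^1 ≡ 3
3^2 ≡ 9
3^4 ≡ 23
3^7 ≡ 12
3^14 ≡ 28
3^28 ≡ 1
Hence ord(3) = 28.

28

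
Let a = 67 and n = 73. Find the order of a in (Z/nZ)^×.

By Lagrange's theorem, ord_73(67) divides φ(73) = 73 − 1 = 72 = 2^3 · 3^2.
Divisors of 72: 1, 2, 3, 4, 6, 8, 9, 12, 18, 24, 36, 72.
Evaluate successive powers at the divisors of 72:
67^1 ≡ 67 (mod 73)
67^2 ≡ 36 (mod 73)
67^3 ≡ 3 (mod 73)
67^4 ≡ 55 (mod 73)
67^6 ≡ 9 (mod 73)
67^8 ≡ 32 (mod 73)
67^9 ≡ 27 (mod 73)
67^12 ≡ 8 (mod 73)
67^18 ≡ 72 (mod 73)
67^24 ≡ 64 (mod 73)
67^36 ≡ 1 (mod 73) ✓
So ord_73(67) = 36.

36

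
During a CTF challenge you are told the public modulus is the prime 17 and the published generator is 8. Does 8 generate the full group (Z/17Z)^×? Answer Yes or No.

No

φ(17) = 17 − 1 = 16 = 2^4.
It suffices to check that the order of 8 is not a proper divisor of 16: compute 8^(16/q) for q ∈ {2}.
8^8 ≡ 1 (mod 17)  [q = 2: ≡ 1 ✗]
The check at q = 2 fails, so 8 generates a proper subgroup.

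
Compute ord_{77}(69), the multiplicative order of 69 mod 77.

10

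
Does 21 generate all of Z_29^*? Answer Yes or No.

Yes

φ(29) = 29 − 1 = 28 = 2^2 · 7.
21 is a primitive root mod 29 iff 21^(φ(29)/q) ≢ 1 for every prime q | φ(29), i.e. q ∈ {2, 7}.
21^14 ≡ 28 (mod 29)  [q = 2: ≢ 1 ✓]
21^4 ≡ 7 (mod 29)  [q = 7: ≢ 1 ✓]
Every test exponent gives a nontrivial residue, hence 21 generates the full group.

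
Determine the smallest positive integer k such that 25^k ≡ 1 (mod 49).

21

The order of 25 must divide φ(49) = φ(7^2) = 7·(7−1) = 42 = 2 · 3 · 7.
Divisors of 42: 1, 2, 3, 6, 7, 14, 21, 42.
Check 25^d mod 49 for each divisor in increasing order:
25^1 ≡ 25 (mod 49)
25^2 ≡ 37 (mod 49)
25^3 ≡ 43 (mod 49)
25^6 ≡ 36 (mod 49)
25^7 ≡ 18 (mod 49)
25^14 ≡ 30 (mod 49)
25^21 ≡ 1 (mod 49) ✓
Hence ord(25) = 21.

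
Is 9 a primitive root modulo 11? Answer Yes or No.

No

φ(11) = 11 − 1 = 10 = 2 · 5.
9 is a primitive root mod 11 iff 9^(φ(11)/q) ≢ 1 for every prime q | φ(11), i.e. q ∈ {2, 5}.
9^5 ≡ 1 (mod 11)  [q = 2: ≡ 1 ✗]
9^2 ≡ 4 (mod 11)  [q = 5: ≢ 1 ✓]
9^5 ≡ 1 shows ord(9) | 5, strictly less than φ(11); not a primitive root.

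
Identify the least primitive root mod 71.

φ(71) = 71 − 1 = 70 = 2 · 5 · 7.
g is a primitive root iff g^(70/q) ≢ 1 (mod 71) for each prime q ∈ {2, 5, 7}.
g = 2: 2^35 ≡ 1 — hits 1, so not a primitive root.
g = 3: 3^35 ≡ 1 — hits 1, so not a primitive root.
g = 4: 4^35 ≡ 1 — hits 1, so not a primitive root.
g = 5: 5^35 ≡ 1 — hits 1, so not a primitive root.
g = 6: 6^35 ≡ 1 — hits 1, so not a primitive root.
g = 7: 7^35 ≡ 70; 7^14 ≡ 54; 7^10 ≡ 45 — none is 1, so 7 is a primitive root.
The smallest primitive root modulo 71 is 7.

7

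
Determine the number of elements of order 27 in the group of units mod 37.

φ(37) = 37 − 1 = 36 = 2^2 · 3^2.
In a cyclic group of order 36, there are φ(d) elements of order d for each divisor d of 36, and zero for non-divisors.
Since 27 ∤ 36, the count is 0.

0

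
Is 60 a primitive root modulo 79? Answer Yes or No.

Yes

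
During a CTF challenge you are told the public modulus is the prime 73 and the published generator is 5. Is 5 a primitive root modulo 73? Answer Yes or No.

φ(73) = 73 − 1 = 72 = 2^3 · 3^2.
Test 5^(72/q) mod 73 for each prime factor q of 72:
5^36 ≡ 72 (mod 73)  [q = 2: ≢ 1 ✓]
5^24 ≡ 8 (mod 73)  [q = 3: ≢ 1 ✓]
None equal 1, so ord_73(5) = 72: 5 is a primitive root.

Yes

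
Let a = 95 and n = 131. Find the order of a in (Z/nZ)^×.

By Lagrange's theorem, ord_131(95) divides φ(131) = 131 − 1 = 130 = 2 · 5 · 13.
Divisors of 130: 1, 2, 5, 10, 13, 26, 65, 130.
Evaluate successive powers at the divisors of 130:
95^1 ≡ 95 (mod 131)
95^2 ≡ 117 (mod 131)
95^5 ≡ 18 (mod 131)
95^10 ≡ 62 (mod 131)
95^13 ≡ 70 (mod 131)
95^26 ≡ 53 (mod 131)
95^65 ≡ 130 (mod 131)
95^130 ≡ 1 (mod 131) ✓
Hence ord(95) = 130.

130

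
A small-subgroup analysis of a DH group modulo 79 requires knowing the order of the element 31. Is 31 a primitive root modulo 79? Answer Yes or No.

No

φ(79) = 79 − 1 = 78 = 2 · 3 · 13.
Test 31^(78/q) mod 79 for each prime factor q of 78:
31^39 ≡ 1 (mod 79)  [q = 2: ≡ 1 ✗]
31^26 ≡ 55 (mod 79)  [q = 3: ≢ 1 ✓]
31^6 ≡ 64 (mod 79)  [q = 13: ≢ 1 ✓]
The check at q = 2 fails, so 31 generates a proper subgroup.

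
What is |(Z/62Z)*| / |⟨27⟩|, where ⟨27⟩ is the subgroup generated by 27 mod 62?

3

Since 27 ∈ (Z/62Z)^×, its order divides φ(62) = φ(2)·φ(31) = 1·30 = 30 = 2 · 3 · 5.
Divisors of 30: 1, 2, 3, 5, 6, 10, 15, 30.
Compute 27^d (mod 62) for the divisors d until we hit 1:
27^1 ≡ 27
27^2 ≡ 47
27^3 ≡ 29
27^5 ≡ 61
27^6 ≡ 35
27^10 ≡ 1
So ord_62(27) = 10, hence |⟨27⟩| = 10.
The index is φ(62) / ord(27) = 30 / 10 = 3.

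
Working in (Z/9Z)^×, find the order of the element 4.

By Lagrange's theorem, ord_9(4) divides φ(9) = φ(3^2) = 3·(3−1) = 6 = 2 · 3.
Divisors of 6: 1, 2, 3, 6.
Check 4^d mod 9 for each divisor in increasing order:
4^1 ≡ 4 (mod 9)
4^2 ≡ 7 (mod 9)
4^3 ≡ 1 (mod 9) ✓
Hence ord(4) = 3.

3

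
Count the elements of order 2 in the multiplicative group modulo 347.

1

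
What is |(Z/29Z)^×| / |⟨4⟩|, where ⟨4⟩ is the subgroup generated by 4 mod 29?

2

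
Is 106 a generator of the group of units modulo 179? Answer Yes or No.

No

φ(179) = 179 − 1 = 178 = 2 · 89.
Test 106^(178/q) mod 179 for each prime factor q of 178:
106^89 ≡ 1 (mod 179)  [q = 2: ≡ 1 ✗]
106^2 ≡ 138 (mod 179)  [q = 89: ≢ 1 ✓]
106^89 ≡ 1 shows ord(106) | 89, strictly less than φ(179); not a primitive root.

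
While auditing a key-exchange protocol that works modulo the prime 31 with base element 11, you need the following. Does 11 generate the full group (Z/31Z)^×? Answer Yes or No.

Yes

φ(31) = 31 − 1 = 30 = 2 · 3 · 5.
It suffices to check that the order of 11 is not a proper divisor of 30: compute 11^(30/q) for q ∈ {2, 3, 5}.
11^15 ≡ 30 (mod 31)  [q = 2: ≢ 1 ✓]
11^10 ≡ 5 (mod 31)  [q = 3: ≢ 1 ✓]
11^6 ≡ 4 (mod 31)  [q = 5: ≢ 1 ✓]
All checks pass, so 11 has order 30 and is a primitive root modulo 31.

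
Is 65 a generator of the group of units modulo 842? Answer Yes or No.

Yes

φ(842) = φ(2)·φ(421) = 1·420 = 420 = 2^2 · 3 · 5 · 7.
65 is a primitive root mod 842 iff 65^(φ(842)/q) ≢ 1 for every prime q | φ(842), i.e. q ∈ {2, 3, 5, 7}.
65^210 ≡ 841 (mod 842)  [q = 2: ≢ 1 ✓]
65^140 ≡ 441 (mod 842)  [q = 3: ≢ 1 ✓]
65^84 ≡ 279 (mod 842)  [q = 5: ≢ 1 ✓]
65^60 ≡ 247 (mod 842)  [q = 7: ≢ 1 ✓]
None equal 1, so ord_842(65) = 420: 65 is a primitive root.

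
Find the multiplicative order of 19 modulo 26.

12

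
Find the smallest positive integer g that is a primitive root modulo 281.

φ(281) = 281 − 1 = 280 = 2^3 · 5 · 7.
g is a primitive root iff g^(280/q) ≢ 1 (mod 281) for each prime q ∈ {2, 5, 7}.
g = 2: 2^140 ≡ 1 — hits 1, so not a primitive root.
g = 3: 3^140 ≡ 280; 3^56 ≡ 86; 3^40 ≡ 249 — none is 1, so 3 is a primitive root.
The smallest primitive root modulo 281 is 3.

3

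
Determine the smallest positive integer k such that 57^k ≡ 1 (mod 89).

22

The order of 57 must divide φ(89) = 89 − 1 = 88 = 2^3 · 11.
Divisors of 88: 1, 2, 4, 8, 11, 22, 44, 88.
Test each divisor d:
57^1 ≡ 57
57^2 ≡ 45
57^4 ≡ 67
57^8 ≡ 39
57^11 ≡ 88
57^22 ≡ 1
Therefore the multiplicative order of 57 modulo 89 is 22.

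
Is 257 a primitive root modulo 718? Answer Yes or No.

φ(718) = φ(2)·φ(359) = 1·358 = 358 = 2 · 179.
An element g generates (Z/718Z)^× iff g^(358/q) ≢ 1 (mod 718) for each prime q ∈ {2, 179}.
257^179 ≡ 717 (mod 718)  [q = 2: ≢ 1 ✓]
257^2 ≡ 711 (mod 718)  [q = 179: ≢ 1 ✓]
All checks pass, so 257 has order 358 and is a primitive root modulo 718.

Yes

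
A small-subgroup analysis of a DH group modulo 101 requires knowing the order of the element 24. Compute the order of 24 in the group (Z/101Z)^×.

The order of 24 must divide φ(101) = 101 − 1 = 100 = 2^2 · 5^2.
Divisors of 100: 1, 2, 4, 5, 10, 20, 25, 50, 100.
Check 24^d mod 101 for each divisor in increasing order:
24^1 ≡ 24 (mod 101)
24^2 ≡ 71 (mod 101)
24^4 ≡ 92 (mod 101)
24^5 ≡ 87 (mod 101)
24^10 ≡ 95 (mod 101)
24^20 ≡ 36 (mod 101)
24^25 ≡ 1 (mod 101) ✓
Hence ord(24) = 25.

25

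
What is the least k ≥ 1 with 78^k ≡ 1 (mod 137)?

ord(78) | φ(137) = 137 − 1 = 136 = 2^3 · 17.
Divisors of 136: 1, 2, 4, 8, 17, 34, 68, 136.
Check 78^d mod 137 for each divisor in increasing order:
78^1 ≡ 78
78^2 ≡ 56
78^4 ≡ 122
78^8 ≡ 88
78^17 ≡ 136
78^34 ≡ 1
So ord_137(78) = 34.

34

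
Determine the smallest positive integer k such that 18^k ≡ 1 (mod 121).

ord(18) | φ(121) = φ(11^2) = 11·(11−1) = 110 = 2 · 5 · 11.
Divisors of 110: 1, 2, 5, 10, 11, 22, 55, 110.
Evaluate successive powers at the divisors of 110:
18^1 ≡ 18
18^2 ≡ 82
18^5 ≡ 32
18^10 ≡ 56
18^11 ≡ 40
18^22 ≡ 27
18^55 ≡ 120
18^110 ≡ 1
So ord_121(18) = 110.

110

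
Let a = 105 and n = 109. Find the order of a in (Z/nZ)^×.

9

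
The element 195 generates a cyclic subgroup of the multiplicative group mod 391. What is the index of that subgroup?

4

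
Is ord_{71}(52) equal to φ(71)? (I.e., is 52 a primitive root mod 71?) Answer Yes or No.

φ(71) = 71 − 1 = 70 = 2 · 5 · 7.
It suffices to check that the order of 52 is not a proper divisor of 70: compute 52^(70/q) for q ∈ {2, 5, 7}.
52^35 ≡ 70 (mod 71)  [q = 2: ≢ 1 ✓]
52^14 ≡ 54 (mod 71)  [q = 5: ≢ 1 ✓]
52^10 ≡ 37 (mod 71)  [q = 7: ≢ 1 ✓]
All checks pass, so 52 has order 70 and is a primitive root modulo 71.

Yes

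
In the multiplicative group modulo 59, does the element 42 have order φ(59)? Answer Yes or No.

φ(59) = 59 − 1 = 58 = 2 · 29.
An element g generates (Z/59Z)^× iff g^(58/q) ≢ 1 (mod 59) for each prime q ∈ {2, 29}.
42^29 ≡ 58 (mod 59)  [q = 2: ≢ 1 ✓]
42^2 ≡ 53 (mod 59)  [q = 29: ≢ 1 ✓]
Every test exponent gives a nontrivial residue, hence 42 generates the full group.

Yes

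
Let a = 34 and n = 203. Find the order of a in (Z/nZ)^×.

By Lagrange's theorem, ord_203(34) divides φ(203) = φ(7·29) = (7−1)·(29−1) = 6·28 = 168 = 2^3 · 3 · 7.
Divisors of 168: 1, 2, 3, 4, 6, 7, 8, 12, 14, 21, 24, 28, 42, 56, 84, 168.
Check 34^d mod 203 for each divisor in increasing order:
34^1 ≡ 34 (mod 203)
34^2 ≡ 141 (mod 203)
34^3 ≡ 125 (mod 203)
34^4 ≡ 190 (mod 203)
34^6 ≡ 197 (mod 203)
34^7 ≡ 202 (mod 203)
34^8 ≡ 169 (mod 203)
34^12 ≡ 36 (mod 203)
34^14 ≡ 1 (mod 203) ✓
The smallest such exponent is 14, so the order of 34 is 14.

14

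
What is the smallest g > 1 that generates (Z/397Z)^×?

5

φ(397) = 397 − 1 = 396 = 2^2 · 3^2 · 11.
Test candidates g = 2, 3, … against the prime factors q ∈ {2, 3, 11} of φ(397): g is a generator iff g^(396/q) ≢ 1 for every such q.
g = 2: 2^198 ≡ 396; 2^132 ≡ 1 — hits 1, so not a primitive root.
g = 3: 3^198 ≡ 1 — hits 1, so not a primitive root.
g = 4: 4^198 ≡ 1 — hits 1, so not a primitive root.
g = 5: 5^198 ≡ 396; 5^132 ≡ 362; 5^36 ≡ 290 — none is 1, so 5 is a primitive root.
Hence the least primitive root of 397 is 5.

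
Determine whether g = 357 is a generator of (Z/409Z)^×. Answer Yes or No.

Yes

φ(409) = 409 − 1 = 408 = 2^3 · 3 · 17.
An element g generates (Z/409Z)^× iff g^(408/q) ≢ 1 (mod 409) for each prime q ∈ {2, 3, 17}.
357^204 ≡ 408 (mod 409)  [q = 2: ≢ 1 ✓]
357^136 ≡ 53 (mod 409)  [q = 3: ≢ 1 ✓]
357^24 ≡ 150 (mod 409)  [q = 17: ≢ 1 ✓]
Every test exponent gives a nontrivial residue, hence 357 generates the full group.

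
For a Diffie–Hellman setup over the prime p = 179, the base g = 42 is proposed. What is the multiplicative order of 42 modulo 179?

By Lagrange's theorem, ord_179(42) divides φ(179) = 179 − 1 = 178 = 2 · 89.
Divisors of 178: 1, 2, 89, 178.
Compute 42^d (mod 179) for the divisors d until we hit 1:
42^1 ≡ 42 (mod 179)
42^2 ≡ 153 (mod 179)
42^89 ≡ 1 (mod 179) ✓
Therefore the multiplicative order of 42 modulo 179 is 89.

89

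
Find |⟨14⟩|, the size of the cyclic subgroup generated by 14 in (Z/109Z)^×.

The order of 14 must divide φ(109) = 109 − 1 = 108 = 2^2 · 3^3.
Divisors of 108: 1, 2, 3, 4, 6, 9, 12, 18, 27, 36, 54, 108.
Check 14^d mod 109 for each divisor in increasing order:
14^1 ≡ 14 (mod 109)
14^2 ≡ 87 (mod 109)
14^3 ≡ 19 (mod 109)
14^4 ≡ 48 (mod 109)
14^6 ≡ 34 (mod 109)
14^9 ≡ 101 (mod 109)
14^12 ≡ 66 (mod 109)
14^18 ≡ 64 (mod 109)
14^27 ≡ 33 (mod 109)
14^36 ≡ 63 (mod 109)
14^54 ≡ 108 (mod 109)
14^108 ≡ 1 (mod 109) ✓
Therefore the multiplicative order of 14 modulo 109 is 108.

108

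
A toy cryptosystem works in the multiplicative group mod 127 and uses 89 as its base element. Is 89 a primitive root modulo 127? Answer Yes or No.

No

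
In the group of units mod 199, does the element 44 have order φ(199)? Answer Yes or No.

φ(199) = 199 − 1 = 198 = 2 · 3^2 · 11.
An element g generates (Z/199Z)^× iff g^(198/q) ≢ 1 (mod 199) for each prime q ∈ {2, 3, 11}.
44^99 ≡ 198 (mod 199)  [q = 2: ≢ 1 ✓]
44^66 ≡ 92 (mod 199)  [q = 3: ≢ 1 ✓]
44^18 ≡ 188 (mod 199)  [q = 11: ≢ 1 ✓]
None equal 1, so ord_199(44) = 198: 44 is a primitive root.

Yes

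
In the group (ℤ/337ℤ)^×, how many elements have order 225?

0

φ(337) = 337 − 1 = 336 = 2^4 · 3 · 7.
(Z/337Z)^× is cyclic (|G| = 336); a cyclic group of order m has exactly φ(d) elements of each order d | m, and none otherwise.
Since 225 ∤ 336, the count is 0.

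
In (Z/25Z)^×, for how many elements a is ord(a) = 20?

φ(25) = φ(5^2) = 5·(5−1) = 20 = 2^2 · 5.
(Z/25Z)^× is cyclic (|G| = 20); a cyclic group of order m has exactly φ(d) elements of each order d | m, and none otherwise.
20 = 2^2 · 5 divides 20, and φ(20) = 8.

8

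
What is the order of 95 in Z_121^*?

ord(95) | φ(121) = φ(11^2) = 11·(11−1) = 110 = 2 · 5 · 11.
Divisors of 110: 1, 2, 5, 10, 11, 22, 55, 110.
Evaluate successive powers at the divisors of 110:
95^1 ≡ 95
95^2 ≡ 71
95^5 ≡ 98
95^10 ≡ 45
95^11 ≡ 40
95^22 ≡ 27
95^55 ≡ 120
95^110 ≡ 1
The smallest such exponent is 110, so the order of 95 is 110.

110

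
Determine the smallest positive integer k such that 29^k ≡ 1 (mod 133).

18

The order of 29 must divide φ(133) = φ(7·19) = (7−1)·(19−1) = 6·18 = 108 = 2^2 · 3^3.
Divisors of 108: 1, 2, 3, 4, 6, 9, 12, 18, 27, 36, 54, 108.
Test each divisor d:
29^1 ≡ 29
29^2 ≡ 43
29^3 ≡ 50
29^4 ≡ 120
29^6 ≡ 106
29^9 ≡ 113
29^12 ≡ 64
29^18 ≡ 1
The smallest such exponent is 18, so the order of 29 is 18.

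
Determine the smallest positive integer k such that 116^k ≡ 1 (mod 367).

366

By Lagrange's theorem, ord_367(116) divides φ(367) = 367 − 1 = 366 = 2 · 3 · 61.
Divisors of 366: 1, 2, 3, 6, 61, 122, 183, 366.
Test each divisor d:
116^1 ≡ 116
116^2 ≡ 244
116^3 ≡ 45
116^6 ≡ 190
116^61 ≡ 84
116^122 ≡ 83
116^183 ≡ 366
116^366 ≡ 1
Therefore the multiplicative order of 116 modulo 367 is 366.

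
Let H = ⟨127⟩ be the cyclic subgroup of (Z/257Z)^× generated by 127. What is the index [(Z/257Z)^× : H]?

ord(127) | φ(257) = 257 − 1 = 256 = 2^8.
Divisors of 256: 1, 2, 4, 8, 16, 32, 64, 128, 256.
Evaluate successive powers at the divisors of 256:
127^1 ≡ 127 (mod 257)
127^2 ≡ 195 (mod 257)
127^4 ≡ 246 (mod 257)
127^8 ≡ 121 (mod 257)
127^16 ≡ 249 (mod 257)
127^32 ≡ 64 (mod 257)
127^64 ≡ 241 (mod 257)
127^128 ≡ 256 (mod 257)
127^256 ≡ 1 (mod 257) ✓
So ord_257(127) = 256, hence |⟨127⟩| = 256.
[(Z/257Z)^× : ⟨127⟩] = 256/256 = 1.

1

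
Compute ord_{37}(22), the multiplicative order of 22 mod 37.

36

By Lagrange's theorem, ord_37(22) divides φ(37) = 37 − 1 = 36 = 2^2 · 3^2.
Divisors of 36: 1, 2, 3, 4, 6, 9, 12, 18, 36.
Compute 22^d (mod 37) for the divisors d until we hit 1:
22^1 ≡ 22 (mod 37)
22^2 ≡ 3 (mod 37)
22^3 ≡ 29 (mod 37)
22^4 ≡ 9 (mod 37)
22^6 ≡ 27 (mod 37)
22^9 ≡ 6 (mod 37)
22^12 ≡ 26 (mod 37)
22^18 ≡ 36 (mod 37)
22^36 ≡ 1 (mod 37) ✓
Therefore the multiplicative order of 22 modulo 37 is 36.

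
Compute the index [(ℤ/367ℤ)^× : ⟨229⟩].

6

By Lagrange's theorem, ord_367(229) divides φ(367) = 367 − 1 = 366 = 2 · 3 · 61.
Divisors of 366: 1, 2, 3, 6, 61, 122, 183, 366.
Test each divisor d:
229^1 ≡ 229 (mod 367)
229^2 ≡ 327 (mod 367)
229^3 ≡ 15 (mod 367)
229^6 ≡ 225 (mod 367)
229^61 ≡ 1 (mod 367) ✓
So ord_367(229) = 61, hence |⟨229⟩| = 61.
The index is φ(367) / ord(229) = 366 / 61 = 6.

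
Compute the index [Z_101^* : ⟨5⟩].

4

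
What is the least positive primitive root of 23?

φ(23) = 23 − 1 = 22 = 2 · 11.
g is a primitive root iff g^(22/q) ≢ 1 (mod 23) for each prime q ∈ {2, 11}.
g = 2: 2^11 ≡ 1 — hits 1, so not a primitive root.
g = 3: 3^11 ≡ 1 — hits 1, so not a primitive root.
g = 4: 4^11 ≡ 1 — hits 1, so not a primitive root.
g = 5: 5^11 ≡ 22; 5^2 ≡ 2 — none is 1, so 5 is a primitive root.
Hence the least primitive root of 23 is 5.

5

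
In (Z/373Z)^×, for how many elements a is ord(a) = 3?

φ(373) = 373 − 1 = 372 = 2^2 · 3 · 31.
In a cyclic group of order 372, there are φ(d) elements of order d for each divisor d of 372, and zero for non-divisors.
3 | 372, and φ(3) = 3 − 1 = 2.

2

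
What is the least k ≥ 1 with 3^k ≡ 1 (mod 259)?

ord(3) | φ(259) = φ(7·37) = (7−1)·(37−1) = 6·36 = 216 = 2^3 · 3^3.
Divisors of 216: 1, 2, 3, 4, 6, 8, 9, 12, 18, 24, 27, 36, 54, 72, 108, 216.
Test each divisor d:
3^1 ≡ 3 (mod 259)
3^2 ≡ 9 (mod 259)
3^3 ≡ 27 (mod 259)
3^4 ≡ 81 (mod 259)
3^6 ≡ 211 (mod 259)
3^8 ≡ 86 (mod 259)
3^9 ≡ 258 (mod 259)
3^12 ≡ 232 (mod 259)
3^18 ≡ 1 (mod 259) ✓
So ord_259(3) = 18.

18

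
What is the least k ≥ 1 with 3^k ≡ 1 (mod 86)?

42

By Lagrange's theorem, ord_86(3) divides φ(86) = φ(2)·φ(43) = 1·42 = 42 = 2 · 3 · 7.
Divisors of 42: 1, 2, 3, 6, 7, 14, 21, 42.
Evaluate successive powers at the divisors of 42:
3^1 ≡ 3
3^2 ≡ 9
3^3 ≡ 27
3^6 ≡ 41
3^7 ≡ 37
3^14 ≡ 79
3^21 ≡ 85
3^42 ≡ 1
Hence ord(3) = 42.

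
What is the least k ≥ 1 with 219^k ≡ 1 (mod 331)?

33

By Lagrange's theorem, ord_331(219) divides φ(331) = 331 − 1 = 330 = 2 · 3 · 5 · 11.
Divisors of 330: 1, 2, 3, 5, 6, 10, 11, 15, 22, 30, 33, 55, 66, 110, 165, 330.
Compute 219^d (mod 331) for the divisors d until we hit 1:
219^1 ≡ 219
219^2 ≡ 297
219^3 ≡ 167
219^5 ≡ 280
219^6 ≡ 85
219^10 ≡ 284
219^11 ≡ 299
219^15 ≡ 80
219^22 ≡ 31
219^30 ≡ 111
219^33 ≡ 1
Therefore the multiplicative order of 219 modulo 331 is 33.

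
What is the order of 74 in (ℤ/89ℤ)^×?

88

By Lagrange's theorem, ord_89(74) divides φ(89) = 89 − 1 = 88 = 2^3 · 11.
Divisors of 88: 1, 2, 4, 8, 11, 22, 44, 88.
Check 74^d mod 89 for each divisor in increasing order:
74^1 ≡ 74
74^2 ≡ 47
74^4 ≡ 73
74^8 ≡ 78
74^11 ≡ 12
74^22 ≡ 55
74^44 ≡ 88
74^88 ≡ 1
Therefore the multiplicative order of 74 modulo 89 is 88.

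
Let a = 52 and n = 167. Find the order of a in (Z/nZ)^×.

166

The order of 52 must divide φ(167) = 167 − 1 = 166 = 2 · 83.
Divisors of 166: 1, 2, 83, 166.
Evaluate successive powers at the divisors of 166:
52^1 ≡ 52 (mod 167)
52^2 ≡ 32 (mod 167)
52^83 ≡ 166 (mod 167)
52^166 ≡ 1 (mod 167) ✓
Therefore the multiplicative order of 52 modulo 167 is 166.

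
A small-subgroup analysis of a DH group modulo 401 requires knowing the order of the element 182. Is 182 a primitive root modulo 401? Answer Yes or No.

Yes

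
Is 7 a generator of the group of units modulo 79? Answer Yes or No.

Yes

φ(79) = 79 − 1 = 78 = 2 · 3 · 13.
7 is a primitive root mod 79 iff 7^(φ(79)/q) ≢ 1 for every prime q | φ(79), i.e. q ∈ {2, 3, 13}.
7^39 ≡ 78 (mod 79)  [q = 2: ≢ 1 ✓]
7^26 ≡ 55 (mod 79)  [q = 3: ≢ 1 ✓]
7^6 ≡ 18 (mod 79)  [q = 13: ≢ 1 ✓]
All checks pass, so 7 has order 78 and is a primitive root modulo 79.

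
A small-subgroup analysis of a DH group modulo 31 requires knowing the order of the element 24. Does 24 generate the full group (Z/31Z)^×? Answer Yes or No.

Yes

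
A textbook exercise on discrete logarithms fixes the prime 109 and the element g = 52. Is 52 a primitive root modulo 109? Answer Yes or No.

φ(109) = 109 − 1 = 108 = 2^2 · 3^3.
It suffices to check that the order of 52 is not a proper divisor of 108: compute 52^(108/q) for q ∈ {2, 3}.
52^54 ≡ 108 (mod 109)  [q = 2: ≢ 1 ✓]
52^36 ≡ 63 (mod 109)  [q = 3: ≢ 1 ✓]
All checks pass, so 52 has order 108 and is a primitive root modulo 109.

Yes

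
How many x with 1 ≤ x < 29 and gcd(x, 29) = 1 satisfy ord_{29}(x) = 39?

0

φ(29) = 29 − 1 = 28 = 2^2 · 7.
In a cyclic group of order 28, there are φ(d) elements of order d for each divisor d of 28, and zero for non-divisors.
Here 28 is not a multiple of 39, so there are no elements of order 39.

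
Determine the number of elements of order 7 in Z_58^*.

6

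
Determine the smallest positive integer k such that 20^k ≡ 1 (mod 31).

15

The order of 20 must divide φ(31) = 31 − 1 = 30 = 2 · 3 · 5.
Divisors of 30: 1, 2, 3, 5, 6, 10, 15, 30.
Evaluate successive powers at the divisors of 30:
20^1 ≡ 20 (mod 31)
20^2 ≡ 28 (mod 31)
20^3 ≡ 2 (mod 31)
20^5 ≡ 25 (mod 31)
20^6 ≡ 4 (mod 31)
20^10 ≡ 5 (mod 31)
20^15 ≡ 1 (mod 31) ✓
The smallest such exponent is 15, so the order of 20 is 15.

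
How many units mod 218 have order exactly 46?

φ(218) = φ(2)·φ(109) = 1·108 = 108 = 2^2 · 3^3.
In a cyclic group of order 108, there are φ(d) elements of order d for each divisor d of 108, and zero for non-divisors.
46 does not divide 108, so no element of (Z/218Z)^× has order 46.

0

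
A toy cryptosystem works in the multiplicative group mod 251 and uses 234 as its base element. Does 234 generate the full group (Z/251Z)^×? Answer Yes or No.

Yes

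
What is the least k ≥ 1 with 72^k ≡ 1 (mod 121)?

Since 72 ∈ (Z/121Z)^×, its order divides φ(121) = φ(11^2) = 11·(11−1) = 110 = 2 · 5 · 11.
Divisors of 110: 1, 2, 5, 10, 11, 22, 55, 110.
Evaluate successive powers at the divisors of 110:
72^1 ≡ 72
72^2 ≡ 102
72^5 ≡ 98
72^10 ≡ 45
72^11 ≡ 94
72^22 ≡ 3
72^55 ≡ 120
72^110 ≡ 1
The smallest such exponent is 110, so the order of 72 is 110.

110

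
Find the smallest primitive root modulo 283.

φ(283) = 283 − 1 = 282 = 2 · 3 · 47.
g is a primitive root iff g^(282/q) ≢ 1 (mod 283) for each prime q ∈ {2, 3, 47}.
g = 2: 2^141 ≡ 282; 2^94 ≡ 1 — hits 1, so not a primitive root.
g = 3: 3^141 ≡ 282; 3^94 ≡ 238; 3^6 ≡ 163 — none is 1, so 3 is a primitive root.
Hence the least primitive root of 283 is 3.

3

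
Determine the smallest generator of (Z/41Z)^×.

φ(41) = 41 − 1 = 40 = 2^3 · 5.
g is a primitive root iff g^(40/q) ≢ 1 (mod 41) for each prime q ∈ {2, 5}.
g = 2: 2^20 ≡ 1 — hits 1, so not a primitive root.
g = 3: 3^20 ≡ 40; 3^8 ≡ 1 — hits 1, so not a primitive root.
g = 4: 4^20 ≡ 1 — hits 1, so not a primitive root.
g = 5: 5^20 ≡ 1 — hits 1, so not a primitive root.
g = 6: 6^20 ≡ 40; 6^8 ≡ 10 — none is 1, so 6 is a primitive root.
Hence the least primitive root of 41 is 6.

6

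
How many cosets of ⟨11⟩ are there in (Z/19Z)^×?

Since 11 ∈ (Z/19Z)^×, its order divides φ(19) = 19 − 1 = 18 = 2 · 3^2.
Divisors of 18: 1, 2, 3, 6, 9, 18.
Evaluate successive powers at the divisors of 18:
11^1 ≡ 11 (mod 19)
11^2 ≡ 7 (mod 19)
11^3 ≡ 1 (mod 19) ✓
So ord_19(11) = 3, hence |⟨11⟩| = 3.
The index is φ(19) / ord(11) = 18 / 3 = 6.

6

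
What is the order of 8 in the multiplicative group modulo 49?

7

ord(8) | φ(49) = φ(7^2) = 7·(7−1) = 42 = 2 · 3 · 7.
Divisors of 42: 1, 2, 3, 6, 7, 14, 21, 42.
Evaluate successive powers at the divisors of 42:
8^1 ≡ 8
8^2 ≡ 15
8^3 ≡ 22
8^6 ≡ 43
8^7 ≡ 1
Therefore the multiplicative order of 8 modulo 49 is 7.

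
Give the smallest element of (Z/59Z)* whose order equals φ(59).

φ(59) = 59 − 1 = 58 = 2 · 29.
Test candidates g = 2, 3, … against the prime factors q ∈ {2, 29} of φ(59): g is a generator iff g^(58/q) ≢ 1 for every such q.
g = 2: 2^29 ≡ 58; 2^2 ≡ 4 — none is 1, so 2 is a primitive root.
Hence the least primitive root of 59 is 2.

2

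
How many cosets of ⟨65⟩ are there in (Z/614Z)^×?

2

The order of 65 must divide φ(614) = φ(2)·φ(307) = 1·306 = 306 = 2 · 3^2 · 17.
Divisors of 306: 1, 2, 3, 6, 9, 17, 18, 34, 51, 102, 153, 306.
Compute 65^d (mod 614) for the divisors d until we hit 1:
65^1 ≡ 65 (mod 614)
65^2 ≡ 541 (mod 614)
65^3 ≡ 167 (mod 614)
65^6 ≡ 259 (mod 614)
65^9 ≡ 273 (mod 614)
65^17 ≡ 287 (mod 614)
65^18 ≡ 235 (mod 614)
65^34 ≡ 93 (mod 614)
65^51 ≡ 289 (mod 614)
65^102 ≡ 17 (mod 614)
65^153 ≡ 1 (mod 614) ✓
The order of 65 is 153, so the subgroup it generates has 153 elements.
Index = |(Z/614Z)^×| / |⟨65⟩| = 306 / 153 = 2.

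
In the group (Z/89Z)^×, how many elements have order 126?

0

φ(89) = 89 − 1 = 88 = 2^3 · 11.
In a cyclic group of order 88, there are φ(d) elements of order d for each divisor d of 88, and zero for non-divisors.
Since 126 ∤ 88, the count is 0.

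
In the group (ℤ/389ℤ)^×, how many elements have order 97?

φ(389) = 389 − 1 = 388 = 2^2 · 97.
In a cyclic group of order 388, there are φ(d) elements of order d for each divisor d of 388, and zero for non-divisors.
97 | 388, and φ(97) = 97 − 1 = 96.

96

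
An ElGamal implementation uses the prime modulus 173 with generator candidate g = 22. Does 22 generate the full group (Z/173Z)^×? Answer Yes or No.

No

φ(173) = 173 − 1 = 172 = 2^2 · 43.
22 is a primitive root mod 173 iff 22^(φ(173)/q) ≢ 1 for every prime q | φ(173), i.e. q ∈ {2, 43}.
22^86 ≡ 1 (mod 173)  [q = 2: ≡ 1 ✗]
22^4 ≡ 14 (mod 173)  [q = 43: ≢ 1 ✓]
22^86 ≡ 1 shows ord(22) | 86, strictly less than φ(173); not a primitive root.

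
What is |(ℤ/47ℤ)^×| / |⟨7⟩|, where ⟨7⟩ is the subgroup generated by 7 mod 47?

The order of 7 must divide φ(47) = 47 − 1 = 46 = 2 · 23.
Divisors of 46: 1, 2, 23, 46.
Compute 7^d (mod 47) for the divisors d until we hit 1:
7^1 ≡ 7 (mod 47)
7^2 ≡ 2 (mod 47)
7^23 ≡ 1 (mod 47) ✓
The order of 7 is 23, so the subgroup it generates has 23 elements.
[(Z/47Z)^× : ⟨7⟩] = 46/23 = 2.

2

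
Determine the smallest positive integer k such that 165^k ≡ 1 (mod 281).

Since 165 ∈ (Z/281Z)^×, its order divides φ(281) = 281 − 1 = 280 = 2^3 · 5 · 7.
Divisors of 280: 1, 2, 4, 5, 7, 8, 10, 14, 20, 28, 35, 40, 56, 70, 140, 280.
Check 165^d mod 281 for each divisor in increasing order:
165^1 ≡ 165 (mod 281)
165^2 ≡ 249 (mod 281)
165^4 ≡ 181 (mod 281)
165^5 ≡ 79 (mod 281)
165^7 ≡ 1 (mod 281) ✓
Therefore the multiplicative order of 165 modulo 281 is 7.

7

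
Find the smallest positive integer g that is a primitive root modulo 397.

5

φ(397) = 397 − 1 = 396 = 2^2 · 3^2 · 11.
Test candidates g = 2, 3, … against the prime factors q ∈ {2, 3, 11} of φ(397): g is a generator iff g^(396/q) ≢ 1 for every such q.
g = 2: 2^198 ≡ 396; 2^132 ≡ 1 — hits 1, so not a primitive root.
g = 3: 3^198 ≡ 1 — hits 1, so not a primitive root.
g = 4: 4^198 ≡ 1 — hits 1, so not a primitive root.
g = 5: 5^198 ≡ 396; 5^132 ≡ 362; 5^36 ≡ 290 — none is 1, so 5 is a primitive root.
So 5 is the smallest generator of (Z/397Z)^×.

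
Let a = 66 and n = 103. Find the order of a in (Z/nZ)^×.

17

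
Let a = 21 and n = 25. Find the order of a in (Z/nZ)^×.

The order of 21 must divide φ(25) = φ(5^2) = 5·(5−1) = 20 = 2^2 · 5.
Divisors of 20: 1, 2, 4, 5, 10, 20.
Compute 21^d (mod 25) for the divisors d until we hit 1:
21^1 ≡ 21 (mod 25)
21^2 ≡ 16 (mod 25)
21^4 ≡ 6 (mod 25)
21^5 ≡ 1 (mod 25) ✓
Therefore the multiplicative order of 21 modulo 25 is 5.

5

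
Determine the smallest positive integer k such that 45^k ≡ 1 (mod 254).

126

By Lagrange's theorem, ord_254(45) divides φ(254) = φ(2)·φ(127) = 1·126 = 126 = 2 · 3^2 · 7.
Divisors of 126: 1, 2, 3, 6, 7, 9, 14, 18, 21, 42, 63, 126.
Evaluate successive powers at the divisors of 126:
45^1 ≡ 45 (mod 254)
45^2 ≡ 247 (mod 254)
45^3 ≡ 193 (mod 254)
45^6 ≡ 165 (mod 254)
45^7 ≡ 59 (mod 254)
45^9 ≡ 95 (mod 254)
45^14 ≡ 179 (mod 254)
45^18 ≡ 135 (mod 254)
45^21 ≡ 147 (mod 254)
45^42 ≡ 19 (mod 254)
45^63 ≡ 253 (mod 254)
45^126 ≡ 1 (mod 254) ✓
Hence ord(45) = 126.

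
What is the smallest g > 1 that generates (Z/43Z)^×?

3

φ(43) = 43 − 1 = 42 = 2 · 3 · 7.
g is a primitive root iff g^(42/q) ≢ 1 (mod 43) for each prime q ∈ {2, 3, 7}.
g = 2: 2^21 ≡ 42; 2^14 ≡ 1 — hits 1, so not a primitive root.
g = 3: 3^21 ≡ 42; 3^14 ≡ 36; 3^6 ≡ 41 — none is 1, so 3 is a primitive root.
Hence the least primitive root of 43 is 3.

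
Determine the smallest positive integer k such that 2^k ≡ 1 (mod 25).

The order of 2 must divide φ(25) = φ(5^2) = 5·(5−1) = 20 = 2^2 · 5.
Divisors of 20: 1, 2, 4, 5, 10, 20.
Compute 2^d (mod 25) for the divisors d until we hit 1:
2^1 ≡ 2 (mod 25)
2^2 ≡ 4 (mod 25)
2^4 ≡ 16 (mod 25)
2^5 ≡ 7 (mod 25)
2^10 ≡ 24 (mod 25)
2^20 ≡ 1 (mod 25) ✓
Hence ord(2) = 20.

20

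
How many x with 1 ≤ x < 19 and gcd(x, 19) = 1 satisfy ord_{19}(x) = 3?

2

φ(19) = 19 − 1 = 18 = 2 · 3^2.
In a cyclic group of order 18, there are φ(d) elements of order d for each divisor d of 18, and zero for non-divisors.
3 | 18, and φ(3) = 3 − 1 = 2.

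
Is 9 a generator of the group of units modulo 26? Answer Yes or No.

No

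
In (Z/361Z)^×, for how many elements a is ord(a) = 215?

0

φ(361) = φ(19^2) = 19·(19−1) = 342 = 2 · 3^2 · 19.
Since (Z/361Z)^× is cyclic of order 342, the number of elements of order d is φ(d) when d | 342 and 0 otherwise.
Since 215 ∤ 342, the count is 0.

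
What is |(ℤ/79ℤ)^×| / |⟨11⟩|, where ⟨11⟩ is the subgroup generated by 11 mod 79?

Since 11 ∈ (Z/79Z)^×, its order divides φ(79) = 79 − 1 = 78 = 2 · 3 · 13.
Divisors of 78: 1, 2, 3, 6, 13, 26, 39, 78.
Check 11^d mod 79 for each divisor in increasing order:
11^1 ≡ 11 (mod 79)
11^2 ≡ 42 (mod 79)
11^3 ≡ 67 (mod 79)
11^6 ≡ 65 (mod 79)
11^13 ≡ 23 (mod 79)
11^26 ≡ 55 (mod 79)
11^39 ≡ 1 (mod 79) ✓
So ord_79(11) = 39, hence |⟨11⟩| = 39.
Index = |(Z/79Z)^×| / |⟨11⟩| = 78 / 39 = 2.

2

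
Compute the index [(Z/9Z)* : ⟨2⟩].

Since 2 ∈ (Z/9Z)^×, its order divides φ(9) = φ(3^2) = 3·(3−1) = 6 = 2 · 3.
Divisors of 6: 1, 2, 3, 6.
Check 2^d mod 9 for each divisor in increasing order:
2^1 ≡ 2
2^2 ≡ 4
2^3 ≡ 8
2^6 ≡ 1
Thus |⟨2⟩| = ord(2) = 6.
The index is φ(9) / ord(2) = 6 / 6 = 1.

1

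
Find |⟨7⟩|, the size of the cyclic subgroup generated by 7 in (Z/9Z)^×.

3

By Lagrange's theorem, ord_9(7) divides φ(9) = φ(3^2) = 3·(3−1) = 6 = 2 · 3.
Divisors of 6: 1, 2, 3, 6.
Evaluate successive powers at the divisors of 6:
7^1 ≡ 7
7^2 ≡ 4
7^3 ≡ 1
So ord_9(7) = 3.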